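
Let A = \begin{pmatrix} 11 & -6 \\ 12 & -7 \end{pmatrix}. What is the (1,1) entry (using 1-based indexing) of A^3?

251

Characteristic polynomial: s^2 - 4s - 5 = (s - 5)(s + 1), so the eigenvalues are -1, 5.
s=-1: eigenvector (1, 2).
s=5: eigenvector (1, 1).
P = [[1, 1], [2, 1]], D = diag(-1, 5), P⁻¹ = [[-1, 1], [2, -1]].
A³ = P·diag(-1, 125)·P⁻¹ = [[251, -126], [252, -127]].
The requested entry is 251.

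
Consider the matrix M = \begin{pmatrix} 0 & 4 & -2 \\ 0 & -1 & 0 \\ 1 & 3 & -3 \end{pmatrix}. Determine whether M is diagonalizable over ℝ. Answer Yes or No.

Characteristic polynomial: p(s) = s^3 + 4s^2 + 5s + 2 = (s + 1)^2(s + 2).
s = -1 has algebraic multiplicity 2; rank(M + 1I) = 2, so geometric multiplicity = 1.
Geometric multiplicity < algebraic multiplicity, so M is not diagonalizable.

No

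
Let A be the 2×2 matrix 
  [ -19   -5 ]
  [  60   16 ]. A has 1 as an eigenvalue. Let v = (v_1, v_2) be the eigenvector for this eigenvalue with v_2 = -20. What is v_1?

5

A − 1I = [[-20, -5], [60, 15]].
Solving (A − 1I)v = 0 gives the eigenspace spanned by (5, -20).
With v_2 = -20, v = (5, -20), so v_1 = 5.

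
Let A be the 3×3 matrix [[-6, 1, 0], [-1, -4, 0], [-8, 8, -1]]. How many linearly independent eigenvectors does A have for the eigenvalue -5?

1

A + 5I = [[-1, 1, 0], [-1, 1, 0], [-8, 8, 4]].
This matrix has rank 2, so its null space has dimension 3 − 2 = 1.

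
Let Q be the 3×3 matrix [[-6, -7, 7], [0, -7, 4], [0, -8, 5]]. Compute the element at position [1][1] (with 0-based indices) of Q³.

-55

Characteristic polynomial: μ^3 + 8μ^2 + 9μ - 18 = (μ - 1)(μ + 3)(μ + 6), so the eigenvalues are -6, -3, 1.
μ=-6: eigenvector (1, 0, 0).
μ=-3: eigenvector (0, 1, 1).
μ=1: eigenvector (-1, -1, -2).
P = [[1, 0, -1], [0, 1, -1], [0, 1, -2]], D = diag(-6, -3, 1), P⁻¹ = [[1, 1, -1], [0, 2, -1], [0, 1, -1]].
Q³ = P·diag(-216, -27, 1)·P⁻¹ = [[-216, -217, 217], [0, -55, 28], [0, -56, 29]].
The requested entry is -55.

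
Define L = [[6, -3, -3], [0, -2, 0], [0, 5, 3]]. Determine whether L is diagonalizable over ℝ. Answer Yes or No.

Yes

Characteristic polynomial: p(μ) = μ^3 - 7μ^2 + 36 = (μ - 6)(μ - 3)(μ + 2).
All 3 eigenvalues are distinct, so L is diagonalizable.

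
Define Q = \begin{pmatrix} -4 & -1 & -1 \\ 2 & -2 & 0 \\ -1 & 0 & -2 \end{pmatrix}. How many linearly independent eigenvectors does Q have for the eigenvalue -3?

1

Q + 3I = [[-1, -1, -1], [2, 1, 0], [-1, 0, 1]].
This matrix has rank 2, so its null space has dimension 3 − 2 = 1.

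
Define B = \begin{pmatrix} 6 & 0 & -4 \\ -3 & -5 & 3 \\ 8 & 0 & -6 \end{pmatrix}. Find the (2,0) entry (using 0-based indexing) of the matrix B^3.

32

Characteristic polynomial: s^3 + 5s^2 - 4s - 20 = (s - 2)(s + 2)(s + 5), so the eigenvalues are -5, -2, 2.
s=-2: eigenvector (1, 1, 2).
s=-5: eigenvector (0, 1, 0).
s=2: eigenvector (-1, 0, -1).
P = [[1, 0, -1], [1, 1, 0], [2, 0, -1]], D = diag(-2, -5, 2), P⁻¹ = [[-1, 0, 1], [1, 1, -1], [-2, 0, 1]].
B³ = P·diag(-8, -125, 8)·P⁻¹ = [[24, 0, -16], [-117, -125, 117], [32, 0, -24]].
The requested entry is 32.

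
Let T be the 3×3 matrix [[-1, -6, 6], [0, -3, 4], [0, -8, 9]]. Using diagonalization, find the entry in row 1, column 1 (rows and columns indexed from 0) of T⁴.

Characteristic polynomial: r^3 - 5r^2 - r + 5 = (r - 5)(r - 1)(r + 1), so the eigenvalues are -1, 1, 5.
r=-1: eigenvector (1, 0, 0).
r=5: eigenvector (1, 1, 2).
r=1: eigenvector (0, 1, 1).
P = [[1, 1, 0], [0, 1, 1], [0, 2, 1]], D = diag(-1, 5, 1), P⁻¹ = [[1, 1, -1], [0, -1, 1], [0, 2, -1]].
T⁴ = P·diag(1, 625, 1)·P⁻¹ = [[1, -624, 624], [0, -623, 624], [0, -1248, 1249]].
The requested entry is -623.

-623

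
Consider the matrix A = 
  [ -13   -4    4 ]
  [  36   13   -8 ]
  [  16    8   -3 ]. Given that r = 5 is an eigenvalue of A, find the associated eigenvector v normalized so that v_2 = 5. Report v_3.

5

A − 5I = [[-18, -4, 4], [36, 8, -8], [16, 8, -8]].
Solving (A − 5I)v = 0 gives the eigenspace spanned by (0, 5, 5).
With v_2 = 5, v = (0, 5, 5), so v_3 = 5.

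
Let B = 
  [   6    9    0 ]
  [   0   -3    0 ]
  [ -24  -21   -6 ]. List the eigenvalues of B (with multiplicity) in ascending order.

Characteristic polynomial: p(λ) = λ^3 + 3λ^2 - 36λ - 108 = (λ - 6)(λ + 3)(λ + 6).
Roots (with multiplicity): -6, -3, 6.

-6, -3, 6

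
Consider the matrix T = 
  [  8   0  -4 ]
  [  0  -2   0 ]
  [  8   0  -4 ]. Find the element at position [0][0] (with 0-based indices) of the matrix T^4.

512

Characteristic polynomial: μ^3 - 2μ^2 - 8μ = μ(μ - 4)(μ + 2), so the eigenvalues are -2, 0, 4.
μ=-2: eigenvector (0, 1, 0).
μ=0: eigenvector (-1, 0, -2).
μ=4: eigenvector (1, 0, 1).
P = [[0, -1, 1], [1, 0, 0], [0, -2, 1]], D = diag(-2, 0, 4), P⁻¹ = [[0, 1, 0], [1, 0, -1], [2, 0, -1]].
T⁴ = P·diag(16, 0, 256)·P⁻¹ = [[512, 0, -256], [0, 16, 0], [512, 0, -256]].
The requested entry is 512.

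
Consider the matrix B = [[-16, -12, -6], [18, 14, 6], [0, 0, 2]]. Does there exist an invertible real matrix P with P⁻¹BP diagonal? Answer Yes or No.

Characteristic polynomial: p(t) = t^3 - 12t + 16 = (t - 2)^2(t + 4).
t = 2 has algebraic multiplicity 2; rank(B − 2I) = 1, so geometric multiplicity = 2.
Every eigenvalue has geometric = algebraic multiplicity, so B is diagonalizable.

Yes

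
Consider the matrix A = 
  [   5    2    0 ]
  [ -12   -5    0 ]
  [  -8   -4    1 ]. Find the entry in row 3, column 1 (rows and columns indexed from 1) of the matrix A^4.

Characteristic polynomial: μ^3 - μ^2 - μ + 1 = (μ - 1)^2(μ + 1), so the eigenvalues are -1, 1, 1.
μ=-1: eigenvector (-1, 3, 2).
μ=1: eigenvector (1, -2, -2).
μ=1: eigenvector (0, 0, 1).
P = [[-1, 1, 0], [3, -2, 0], [2, -2, 1]], D = diag(-1, 1, 1), P⁻¹ = [[2, 1, 0], [3, 1, 0], [2, 0, 1]].
A⁴ = P·diag(1, 1, 1)·P⁻¹ = [[1, 0, 0], [0, 1, 0], [0, 0, 1]].
The requested entry is 0.

0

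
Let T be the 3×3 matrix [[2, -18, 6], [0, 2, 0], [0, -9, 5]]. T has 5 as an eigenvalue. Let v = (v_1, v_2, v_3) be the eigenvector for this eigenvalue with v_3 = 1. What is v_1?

T − 5I = [[-3, -18, 6], [0, -3, 0], [0, -9, 0]].
Solving (T − 5I)v = 0 gives the eigenspace spanned by (2, 0, 1).
With v_3 = 1, v = (2, 0, 1), so v_1 = 2.

2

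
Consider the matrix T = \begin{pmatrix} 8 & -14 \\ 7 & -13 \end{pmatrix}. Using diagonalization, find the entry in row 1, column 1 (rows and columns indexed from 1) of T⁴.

Characteristic polynomial: r^2 + 5r - 6 = (r - 1)(r + 6), so the eigenvalues are -6, 1.
r=1: eigenvector (2, 1).
r=-6: eigenvector (1, 1).
P = [[2, 1], [1, 1]], D = diag(1, -6), P⁻¹ = [[1, -1], [-1, 2]].
T⁴ = P·diag(1, 1296)·P⁻¹ = [[-1294, 2590], [-1295, 2591]].
The requested entry is -1294.

-1294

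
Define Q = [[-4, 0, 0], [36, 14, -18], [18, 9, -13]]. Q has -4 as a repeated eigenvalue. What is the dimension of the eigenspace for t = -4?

Q + 4I = [[0, 0, 0], [36, 18, -18], [18, 9, -9]].
This matrix has rank 1, so its null space has dimension 3 − 1 = 2.

2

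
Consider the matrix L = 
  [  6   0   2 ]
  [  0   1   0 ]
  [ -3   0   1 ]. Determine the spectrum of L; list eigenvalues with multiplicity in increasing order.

Characteristic polynomial: p(r) = r^3 - 8r^2 + 19r - 12 = (r - 4)(r - 3)(r - 1).
Roots (with multiplicity): 1, 3, 4.

1, 3, 4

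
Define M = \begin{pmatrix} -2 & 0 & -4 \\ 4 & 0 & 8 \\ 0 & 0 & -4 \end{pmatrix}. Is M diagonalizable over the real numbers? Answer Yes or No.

Yes

Characteristic polynomial: p(s) = s^3 + 6s^2 + 8s = s(s + 2)(s + 4).
All 3 eigenvalues are distinct, so M is diagonalizable.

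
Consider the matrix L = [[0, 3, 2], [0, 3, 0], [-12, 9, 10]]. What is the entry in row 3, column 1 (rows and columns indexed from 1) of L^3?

-912

Characteristic polynomial: μ^3 - 13μ^2 + 54μ - 72 = (μ - 6)(μ - 4)(μ - 3), so the eigenvalues are 3, 4, 6.
μ=4: eigenvector (1, 0, 2).
μ=3: eigenvector (-1, 1, -3).
μ=6: eigenvector (1, 0, 3).
P = [[1, -1, 1], [0, 1, 0], [2, -3, 3]], D = diag(4, 3, 6), P⁻¹ = [[3, 0, -1], [0, 1, 0], [-2, 1, 1]].
L³ = P·diag(64, 27, 216)·P⁻¹ = [[-240, 189, 152], [0, 27, 0], [-912, 567, 520]].
The requested entry is -912.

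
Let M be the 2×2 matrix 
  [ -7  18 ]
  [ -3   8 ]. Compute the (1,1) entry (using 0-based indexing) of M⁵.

98

Characteristic polynomial: μ^2 - μ - 2 = (μ - 2)(μ + 1), so the eigenvalues are -1, 2.
μ=2: eigenvector (2, 1).
μ=-1: eigenvector (3, 1).
P = [[2, 3], [1, 1]], D = diag(2, -1), P⁻¹ = [[-1, 3], [1, -2]].
M⁵ = P·diag(32, -1)·P⁻¹ = [[-67, 198], [-33, 98]].
The requested entry is 98.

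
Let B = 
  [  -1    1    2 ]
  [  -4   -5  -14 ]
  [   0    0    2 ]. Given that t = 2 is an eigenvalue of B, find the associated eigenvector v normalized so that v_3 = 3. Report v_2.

-6

B − 2I = [[-3, 1, 2], [-4, -7, -14], [0, 0, 0]].
Solving (B − 2I)v = 0 gives the eigenspace spanned by (0, -6, 3).
With v_3 = 3, v = (0, -6, 3), so v_2 = -6.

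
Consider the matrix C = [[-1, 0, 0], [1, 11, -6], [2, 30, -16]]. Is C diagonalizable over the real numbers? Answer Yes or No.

No

Characteristic polynomial: p(μ) = μ^3 + 6μ^2 + 9μ + 4 = (μ + 1)^2(μ + 4).
μ = -1 has algebraic multiplicity 2; rank(C + 1I) = 2, so geometric multiplicity = 1.
Geometric multiplicity < algebraic multiplicity, so C is not diagonalizable.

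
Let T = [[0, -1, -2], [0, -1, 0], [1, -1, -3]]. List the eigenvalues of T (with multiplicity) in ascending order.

-2, -1, -1

Characteristic polynomial: p(μ) = μ^3 + 4μ^2 + 5μ + 2 = (μ + 1)^2(μ + 2).
Roots (with multiplicity): -2, -1, -1.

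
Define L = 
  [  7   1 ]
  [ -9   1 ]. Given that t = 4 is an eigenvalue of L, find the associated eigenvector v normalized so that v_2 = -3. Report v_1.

1

L − 4I = [[3, 1], [-9, -3]].
Solving (L − 4I)v = 0 gives the eigenspace spanned by (1, -3).
With v_2 = -3, v = (1, -3), so v_1 = 1.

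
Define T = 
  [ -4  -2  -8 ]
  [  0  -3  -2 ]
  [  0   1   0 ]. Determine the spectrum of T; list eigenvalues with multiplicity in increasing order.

-4, -2, -1

Characteristic polynomial: p(λ) = λ^3 + 7λ^2 + 14λ + 8 = (λ + 1)(λ + 2)(λ + 4).
Roots (with multiplicity): -4, -2, -1.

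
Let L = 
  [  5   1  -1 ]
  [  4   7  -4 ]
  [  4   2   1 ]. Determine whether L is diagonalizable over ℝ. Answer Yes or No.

No

Characteristic polynomial: p(t) = t^3 - 13t^2 + 55t - 75 = (t - 5)^2(t - 3).
t = 5 has algebraic multiplicity 2; rank(L − 5I) = 2, so geometric multiplicity = 1.
Geometric multiplicity < algebraic multiplicity, so L is not diagonalizable.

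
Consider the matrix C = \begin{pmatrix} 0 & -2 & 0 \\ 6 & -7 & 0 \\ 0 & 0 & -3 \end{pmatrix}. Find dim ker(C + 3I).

C + 3I = [[3, -2, 0], [6, -4, 0], [0, 0, 0]].
This matrix has rank 1, so its null space has dimension 3 − 1 = 2.

2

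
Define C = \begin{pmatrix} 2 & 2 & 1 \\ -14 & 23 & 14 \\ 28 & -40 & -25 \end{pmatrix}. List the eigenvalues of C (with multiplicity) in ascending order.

-5, 2, 3

Characteristic polynomial: p(λ) = λ^3 - 19λ + 30 = (λ - 3)(λ - 2)(λ + 5).
Roots (with multiplicity): -5, 2, 3.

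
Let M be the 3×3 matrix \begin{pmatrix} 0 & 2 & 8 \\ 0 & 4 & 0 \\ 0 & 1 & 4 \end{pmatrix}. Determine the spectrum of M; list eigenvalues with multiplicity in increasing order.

0, 4, 4

Characteristic polynomial: p(λ) = λ^3 - 8λ^2 + 16λ = λ(λ - 4)^2.
Roots (with multiplicity): 0, 4, 4.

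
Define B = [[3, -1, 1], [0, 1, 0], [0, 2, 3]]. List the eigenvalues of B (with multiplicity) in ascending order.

1, 3, 3

Characteristic polynomial: p(t) = t^3 - 7t^2 + 15t - 9 = (t - 3)^2(t - 1).
Roots (with multiplicity): 1, 3, 3.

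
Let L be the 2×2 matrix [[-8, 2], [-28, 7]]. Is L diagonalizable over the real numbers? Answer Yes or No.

Characteristic polynomial: p(r) = r^2 + r = r(r + 1).
All 2 eigenvalues are distinct, so L is diagonalizable.

Yes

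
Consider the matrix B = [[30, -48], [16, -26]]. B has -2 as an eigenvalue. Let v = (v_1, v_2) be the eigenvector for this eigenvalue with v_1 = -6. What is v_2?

-4

B + 2I = [[32, -48], [16, -24]].
Solving (B + 2I)v = 0 gives the eigenspace spanned by (-6, -4).
With v_1 = -6, v = (-6, -4), so v_2 = -4.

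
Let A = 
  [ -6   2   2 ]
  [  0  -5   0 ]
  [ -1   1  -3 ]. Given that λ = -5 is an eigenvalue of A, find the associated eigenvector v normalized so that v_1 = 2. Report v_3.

A + 5I = [[-1, 2, 2], [0, 0, 0], [-1, 1, 2]].
Solving (A + 5I)v = 0 gives the eigenspace spanned by (2, 0, 1).
With v_1 = 2, v = (2, 0, 1), so v_3 = 1.

1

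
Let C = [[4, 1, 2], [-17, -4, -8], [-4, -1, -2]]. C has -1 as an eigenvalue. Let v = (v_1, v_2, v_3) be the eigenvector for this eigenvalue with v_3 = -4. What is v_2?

C + 1I = [[5, 1, 2], [-17, -3, -8], [-4, -1, -1]].
Solving (C + 1I)v = 0 gives the eigenspace spanned by (4, -12, -4).
With v_3 = -4, v = (4, -12, -4), so v_2 = -12.

-12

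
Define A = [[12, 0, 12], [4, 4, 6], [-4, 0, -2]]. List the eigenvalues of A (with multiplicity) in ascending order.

4, 4, 6

Characteristic polynomial: p(μ) = μ^3 - 14μ^2 + 64μ - 96 = (μ - 6)(μ - 4)^2.
Roots (with multiplicity): 4, 4, 6.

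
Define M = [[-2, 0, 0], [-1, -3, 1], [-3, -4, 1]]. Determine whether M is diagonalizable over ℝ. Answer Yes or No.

Characteristic polynomial: p(λ) = λ^3 + 4λ^2 + 5λ + 2 = (λ + 1)^2(λ + 2).
λ = -1 has algebraic multiplicity 2; rank(M + 1I) = 2, so geometric multiplicity = 1.
Geometric multiplicity < algebraic multiplicity, so M is not diagonalizable.

No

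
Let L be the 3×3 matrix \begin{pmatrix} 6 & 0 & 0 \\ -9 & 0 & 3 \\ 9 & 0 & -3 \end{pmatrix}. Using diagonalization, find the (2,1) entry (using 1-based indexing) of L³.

Characteristic polynomial: t^3 - 3t^2 - 18t = t(t - 6)(t + 3), so the eigenvalues are -3, 0, 6.
t=6: eigenvector (1, -1, 1).
t=-3: eigenvector (0, 1, -1).
t=0: eigenvector (0, 1, 0).
P = [[1, 0, 0], [-1, 1, 1], [1, -1, 0]], D = diag(6, -3, 0), P⁻¹ = [[1, 0, 0], [1, 0, -1], [0, 1, 1]].
L³ = P·diag(216, -27, 0)·P⁻¹ = [[216, 0, 0], [-243, 0, 27], [243, 0, -27]].
The requested entry is -243.

-243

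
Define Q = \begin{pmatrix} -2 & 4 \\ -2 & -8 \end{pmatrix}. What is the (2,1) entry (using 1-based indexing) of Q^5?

-6752

Characteristic polynomial: r^2 + 10r + 24 = (r + 4)(r + 6), so the eigenvalues are -6, -4.
r=-4: eigenvector (2, -1).
r=-6: eigenvector (-1, 1).
P = [[2, -1], [-1, 1]], D = diag(-4, -6), P⁻¹ = [[1, 1], [1, 2]].
Q⁵ = P·diag(-1024, -7776)·P⁻¹ = [[5728, 13504], [-6752, -14528]].
The requested entry is -6752.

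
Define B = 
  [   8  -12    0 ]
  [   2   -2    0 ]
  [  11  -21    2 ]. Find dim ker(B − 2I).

B − 2I = [[6, -12, 0], [2, -4, 0], [11, -21, 0]].
This matrix has rank 2, so its null space has dimension 3 − 2 = 1.

1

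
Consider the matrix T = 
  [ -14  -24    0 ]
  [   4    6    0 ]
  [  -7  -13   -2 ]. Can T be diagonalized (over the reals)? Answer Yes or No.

No

Characteristic polynomial: p(μ) = μ^3 + 10μ^2 + 28μ + 24 = (μ + 2)^2(μ + 6).
μ = -2 has algebraic multiplicity 2; rank(T + 2I) = 2, so geometric multiplicity = 1.
Geometric multiplicity < algebraic multiplicity, so T is not diagonalizable.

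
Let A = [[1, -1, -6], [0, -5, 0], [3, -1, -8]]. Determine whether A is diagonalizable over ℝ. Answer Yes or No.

No

Characteristic polynomial: p(μ) = μ^3 + 12μ^2 + 45μ + 50 = (μ + 2)(μ + 5)^2.
μ = -5 has algebraic multiplicity 2; rank(A + 5I) = 2, so geometric multiplicity = 1.
Geometric multiplicity < algebraic multiplicity, so A is not diagonalizable.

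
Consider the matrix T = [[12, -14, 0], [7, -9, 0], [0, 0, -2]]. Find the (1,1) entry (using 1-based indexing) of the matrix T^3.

258

Characteristic polynomial: s^3 - s^2 - 16s - 20 = (s - 5)(s + 2)^2, so the eigenvalues are -2, -2, 5.
s=-2: eigenvector (0, 0, 1).
s=5: eigenvector (2, 1, 0).
s=-2: eigenvector (-1, -1, 0).
P = [[0, 2, -1], [0, 1, -1], [1, 0, 0]], D = diag(-2, 5, -2), P⁻¹ = [[0, 0, 1], [1, -1, 0], [1, -2, 0]].
T³ = P·diag(-8, 125, -8)·P⁻¹ = [[258, -266, 0], [133, -141, 0], [0, 0, -8]].
The requested entry is 258.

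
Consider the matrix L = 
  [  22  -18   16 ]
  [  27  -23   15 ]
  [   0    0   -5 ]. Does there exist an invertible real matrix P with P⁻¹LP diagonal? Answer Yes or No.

No

Characteristic polynomial: p(t) = t^3 + 6t^2 - 15t - 100 = (t - 4)(t + 5)^2.
t = -5 has algebraic multiplicity 2; rank(L + 5I) = 2, so geometric multiplicity = 1.
Geometric multiplicity < algebraic multiplicity, so L is not diagonalizable.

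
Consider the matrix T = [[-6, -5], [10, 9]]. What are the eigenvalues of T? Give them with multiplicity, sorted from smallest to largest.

Characteristic polynomial: p(r) = r^2 - 3r - 4 = (r - 4)(r + 1).
Roots (with multiplicity): -1, 4.

-1, 4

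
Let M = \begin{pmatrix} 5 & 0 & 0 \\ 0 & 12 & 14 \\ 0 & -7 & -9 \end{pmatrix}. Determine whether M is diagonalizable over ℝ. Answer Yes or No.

Characteristic polynomial: p(s) = s^3 - 8s^2 + 5s + 50 = (s - 5)^2(s + 2).
s = 5 has algebraic multiplicity 2; rank(M − 5I) = 1, so geometric multiplicity = 2.
Every eigenvalue has geometric = algebraic multiplicity, so M is diagonalizable.

Yes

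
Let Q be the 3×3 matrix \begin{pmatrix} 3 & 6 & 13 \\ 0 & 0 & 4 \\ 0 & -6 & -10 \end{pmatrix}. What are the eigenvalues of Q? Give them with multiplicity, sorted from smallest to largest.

-6, -4, 3

Characteristic polynomial: p(s) = s^3 + 7s^2 - 6s - 72 = (s - 3)(s + 4)(s + 6).
Roots (with multiplicity): -6, -4, 3.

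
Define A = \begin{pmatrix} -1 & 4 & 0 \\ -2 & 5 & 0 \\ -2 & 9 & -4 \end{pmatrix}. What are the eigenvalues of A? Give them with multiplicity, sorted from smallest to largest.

Characteristic polynomial: p(s) = s^3 - 13s + 12 = (s - 3)(s - 1)(s + 4).
Roots (with multiplicity): -4, 1, 3.

-4, 1, 3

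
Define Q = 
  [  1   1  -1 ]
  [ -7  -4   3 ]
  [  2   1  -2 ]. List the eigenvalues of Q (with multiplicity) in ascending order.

Characteristic polynomial: p(t) = t^3 + 5t^2 + 8t + 4 = (t + 1)(t + 2)^2.
Roots (with multiplicity): -2, -2, -1.

-2, -2, -1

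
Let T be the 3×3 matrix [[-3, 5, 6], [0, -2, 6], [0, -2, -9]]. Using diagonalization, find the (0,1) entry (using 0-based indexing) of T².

Characteristic polynomial: s^3 + 14s^2 + 63s + 90 = (s + 3)(s + 5)(s + 6), so the eigenvalues are -6, -5, -3.
s=-5: eigenvector (2, -2, 1).
s=-6: eigenvector (1, -3, 2).
s=-3: eigenvector (1, 0, 0).
P = [[2, 1, 1], [-2, -3, 0], [1, 2, 0]], D = diag(-5, -6, -3), P⁻¹ = [[0, -2, -3], [0, 1, 2], [1, 3, 4]].
T² = P·diag(25, 36, 9)·P⁻¹ = [[9, -37, -42], [0, -8, -66], [0, 22, 69]].
The requested entry is -37.

-37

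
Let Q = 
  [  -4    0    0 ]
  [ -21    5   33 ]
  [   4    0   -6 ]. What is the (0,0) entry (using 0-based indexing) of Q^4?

Characteristic polynomial: λ^3 + 5λ^2 - 26λ - 120 = (λ - 5)(λ + 4)(λ + 6), so the eigenvalues are -6, -4, 5.
λ=-4: eigenvector (1, -5, 2).
λ=5: eigenvector (0, 1, 0).
λ=-6: eigenvector (0, -3, 1).
P = [[1, 0, 0], [-5, 1, -3], [2, 0, 1]], D = diag(-4, 5, -6), P⁻¹ = [[1, 0, 0], [-1, 1, 3], [-2, 0, 1]].
Q⁴ = P·diag(256, 625, 1296)·P⁻¹ = [[256, 0, 0], [5871, 625, -2013], [-2080, 0, 1296]].
The requested entry is 256.

256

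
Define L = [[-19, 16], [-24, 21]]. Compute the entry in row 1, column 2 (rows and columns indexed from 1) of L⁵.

Characteristic polynomial: λ^2 - 2λ - 15 = (λ - 5)(λ + 3), so the eigenvalues are -3, 5.
λ=5: eigenvector (2, 3).
λ=-3: eigenvector (1, 1).
P = [[2, 1], [3, 1]], D = diag(5, -3), P⁻¹ = [[-1, 1], [3, -2]].
L⁵ = P·diag(3125, -243)·P⁻¹ = [[-6979, 6736], [-10104, 9861]].
The requested entry is 6736.

6736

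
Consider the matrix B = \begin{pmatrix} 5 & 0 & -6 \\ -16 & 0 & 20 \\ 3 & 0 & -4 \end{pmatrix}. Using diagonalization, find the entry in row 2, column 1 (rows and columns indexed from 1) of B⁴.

-92

Characteristic polynomial: μ^3 - μ^2 - 2μ = μ(μ - 2)(μ + 1), so the eigenvalues are -1, 0, 2.
μ=-1: eigenvector (1, -4, 1).
μ=2: eigenvector (-2, 6, -1).
μ=0: eigenvector (0, 1, 0).
P = [[1, -2, 0], [-4, 6, 1], [1, -1, 0]], D = diag(-1, 2, 0), P⁻¹ = [[-1, 0, 2], [-1, 0, 1], [2, 1, 2]].
B⁴ = P·diag(1, 16, 0)·P⁻¹ = [[31, 0, -30], [-92, 0, 88], [15, 0, -14]].
The requested entry is -92.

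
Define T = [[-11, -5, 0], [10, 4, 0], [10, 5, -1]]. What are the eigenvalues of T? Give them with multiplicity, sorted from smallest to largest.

-6, -1, -1

Characteristic polynomial: p(μ) = μ^3 + 8μ^2 + 13μ + 6 = (μ + 1)^2(μ + 6).
Roots (with multiplicity): -6, -1, -1.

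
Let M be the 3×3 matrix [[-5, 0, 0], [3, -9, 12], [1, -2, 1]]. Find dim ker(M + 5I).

1

M + 5I = [[0, 0, 0], [3, -4, 12], [1, -2, 6]].
This matrix has rank 2, so its null space has dimension 3 − 2 = 1.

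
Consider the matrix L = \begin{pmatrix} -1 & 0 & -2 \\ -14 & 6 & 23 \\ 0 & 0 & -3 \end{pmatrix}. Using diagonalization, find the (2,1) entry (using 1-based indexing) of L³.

-434

Characteristic polynomial: s^3 - 2s^2 - 21s - 18 = (s - 6)(s + 1)(s + 3), so the eigenvalues are -3, -1, 6.
s=-1: eigenvector (1, 2, 0).
s=-3: eigenvector (1, -1, 1).
s=6: eigenvector (0, 1, 0).
P = [[1, 1, 0], [2, -1, 1], [0, 1, 0]], D = diag(-1, -3, 6), P⁻¹ = [[1, 0, -1], [0, 0, 1], [-2, 1, 3]].
L³ = P·diag(-1, -27, 216)·P⁻¹ = [[-1, 0, -26], [-434, 216, 677], [0, 0, -27]].
The requested entry is -434.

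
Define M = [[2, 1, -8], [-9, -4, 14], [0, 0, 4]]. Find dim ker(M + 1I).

1

M + 1I = [[3, 1, -8], [-9, -3, 14], [0, 0, 5]].
This matrix has rank 2, so its null space has dimension 3 − 2 = 1.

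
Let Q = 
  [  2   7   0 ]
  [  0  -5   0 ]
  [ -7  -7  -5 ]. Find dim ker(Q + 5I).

2

Q + 5I = [[7, 7, 0], [0, 0, 0], [-7, -7, 0]].
This matrix has rank 1, so its null space has dimension 3 − 1 = 2.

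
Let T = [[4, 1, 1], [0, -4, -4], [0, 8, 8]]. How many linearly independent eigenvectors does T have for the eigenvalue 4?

T − 4I = [[0, 1, 1], [0, -8, -4], [0, 8, 4]].
This matrix has rank 2, so its null space has dimension 3 − 2 = 1.

1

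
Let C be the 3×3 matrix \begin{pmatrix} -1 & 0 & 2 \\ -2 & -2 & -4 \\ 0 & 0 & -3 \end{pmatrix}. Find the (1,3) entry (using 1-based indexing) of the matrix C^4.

Characteristic polynomial: μ^3 + 6μ^2 + 11μ + 6 = (μ + 1)(μ + 2)(μ + 3), so the eigenvalues are -3, -2, -1.
μ=-2: eigenvector (0, 1, 0).
μ=-1: eigenvector (1, -2, 0).
μ=-3: eigenvector (-1, 2, 1).
P = [[0, 1, -1], [1, -2, 2], [0, 0, 1]], D = diag(-2, -1, -3), P⁻¹ = [[2, 1, 0], [1, 0, 1], [0, 0, 1]].
C⁴ = P·diag(16, 1, 81)·P⁻¹ = [[1, 0, -80], [30, 16, 160], [0, 0, 81]].
The requested entry is -80.

-80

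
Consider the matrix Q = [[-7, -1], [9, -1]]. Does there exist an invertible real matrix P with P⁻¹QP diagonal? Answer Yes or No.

No

Characteristic polynomial: p(r) = r^2 + 8r + 16 = (r + 4)^2.
r = -4 has algebraic multiplicity 2; rank(Q + 4I) = 1, so geometric multiplicity = 1.
Geometric multiplicity < algebraic multiplicity, so Q is not diagonalizable.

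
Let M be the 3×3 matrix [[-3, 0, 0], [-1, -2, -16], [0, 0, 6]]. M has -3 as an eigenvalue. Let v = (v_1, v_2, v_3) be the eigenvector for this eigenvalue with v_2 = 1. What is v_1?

M + 3I = [[0, 0, 0], [-1, 1, -16], [0, 0, 9]].
Solving (M + 3I)v = 0 gives the eigenspace spanned by (1, 1, 0).
With v_2 = 1, v = (1, 1, 0), so v_1 = 1.

1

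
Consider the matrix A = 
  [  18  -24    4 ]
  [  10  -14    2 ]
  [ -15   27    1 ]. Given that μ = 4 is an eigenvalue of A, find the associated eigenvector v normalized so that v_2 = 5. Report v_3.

-5

A − 4I = [[14, -24, 4], [10, -18, 2], [-15, 27, -3]].
Solving (A − 4I)v = 0 gives the eigenspace spanned by (10, 5, -5).
With v_2 = 5, v = (10, 5, -5), so v_3 = -5.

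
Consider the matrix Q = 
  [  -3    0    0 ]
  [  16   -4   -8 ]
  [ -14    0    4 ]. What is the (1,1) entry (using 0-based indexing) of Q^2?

Characteristic polynomial: r^3 + 3r^2 - 16r - 48 = (r - 4)(r + 3)(r + 4), so the eigenvalues are -4, -3, 4.
r=4: eigenvector (0, -1, 1).
r=-4: eigenvector (0, 1, 0).
r=-3: eigenvector (1, 0, 2).
P = [[0, 0, 1], [-1, 1, 0], [1, 0, 2]], D = diag(4, -4, -3), P⁻¹ = [[-2, 0, 1], [-2, 1, 1], [1, 0, 0]].
Q² = P·diag(16, 16, 9)·P⁻¹ = [[9, 0, 0], [0, 16, 0], [-14, 0, 16]].
The requested entry is 16.

16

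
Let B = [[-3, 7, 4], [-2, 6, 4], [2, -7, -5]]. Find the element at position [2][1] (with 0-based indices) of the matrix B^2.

Characteristic polynomial: μ^3 + 2μ^2 + μ = μ(μ + 1)^2, so the eigenvalues are -1, -1, 0.
μ=-1: eigenvector (3, 2, -2).
μ=0: eigenvector (1, 1, -1).
μ=-1: eigenvector (2, 0, 1).
P = [[3, 1, 2], [2, 1, 0], [-2, -1, 1]], D = diag(-1, 0, -1), P⁻¹ = [[1, -3, -2], [-2, 7, 4], [0, 1, 1]].
B² = P·diag(1, 0, 1)·P⁻¹ = [[3, -7, -4], [2, -6, -4], [-2, 7, 5]].
The requested entry is 7.

7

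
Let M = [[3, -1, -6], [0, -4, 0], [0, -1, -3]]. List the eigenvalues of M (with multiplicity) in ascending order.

Characteristic polynomial: p(t) = t^3 + 4t^2 - 9t - 36 = (t - 3)(t + 3)(t + 4).
Roots (with multiplicity): -4, -3, 3.

-4, -3, 3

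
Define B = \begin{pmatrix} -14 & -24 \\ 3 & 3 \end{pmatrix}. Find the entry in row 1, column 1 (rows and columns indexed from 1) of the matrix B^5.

Characteristic polynomial: r^2 + 11r + 30 = (r + 5)(r + 6), so the eigenvalues are -6, -5.
r=-6: eigenvector (-3, 1).
r=-5: eigenvector (-8, 3).
P = [[-3, -8], [1, 3]], D = diag(-6, -5), P⁻¹ = [[-3, -8], [1, 3]].
B⁵ = P·diag(-7776, -3125)·P⁻¹ = [[-44984, -111624], [13953, 34083]].
The requested entry is -44984.

-44984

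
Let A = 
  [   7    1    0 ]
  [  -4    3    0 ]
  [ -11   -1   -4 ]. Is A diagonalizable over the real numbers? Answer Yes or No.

Characteristic polynomial: p(μ) = μ^3 - 6μ^2 - 15μ + 100 = (μ - 5)^2(μ + 4).
μ = 5 has algebraic multiplicity 2; rank(A − 5I) = 2, so geometric multiplicity = 1.
Geometric multiplicity < algebraic multiplicity, so A is not diagonalizable.

No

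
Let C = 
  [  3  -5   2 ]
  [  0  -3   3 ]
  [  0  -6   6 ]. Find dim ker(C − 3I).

1

C − 3I = [[0, -5, 2], [0, -6, 3], [0, -6, 3]].
This matrix has rank 2, so its null space has dimension 3 − 2 = 1.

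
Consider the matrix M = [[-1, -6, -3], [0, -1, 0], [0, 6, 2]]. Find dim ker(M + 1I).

2

M + 1I = [[0, -6, -3], [0, 0, 0], [0, 6, 3]].
This matrix has rank 1, so its null space has dimension 3 − 1 = 2.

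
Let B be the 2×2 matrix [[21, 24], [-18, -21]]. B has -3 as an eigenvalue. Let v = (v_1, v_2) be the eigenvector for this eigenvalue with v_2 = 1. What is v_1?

-1

B + 3I = [[24, 24], [-18, -18]].
Solving (B + 3I)v = 0 gives the eigenspace spanned by (-1, 1).
With v_2 = 1, v = (-1, 1), so v_1 = -1.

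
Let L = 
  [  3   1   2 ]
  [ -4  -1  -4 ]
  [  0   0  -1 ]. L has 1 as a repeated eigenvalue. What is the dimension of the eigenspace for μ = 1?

1

L − 1I = [[2, 1, 2], [-4, -2, -4], [0, 0, -2]].
This matrix has rank 2, so its null space has dimension 3 − 2 = 1.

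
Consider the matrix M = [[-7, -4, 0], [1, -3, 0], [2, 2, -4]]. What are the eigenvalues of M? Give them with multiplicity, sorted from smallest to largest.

-5, -5, -4

Characteristic polynomial: p(λ) = λ^3 + 14λ^2 + 65λ + 100 = (λ + 4)(λ + 5)^2.
Roots (with multiplicity): -5, -5, -4.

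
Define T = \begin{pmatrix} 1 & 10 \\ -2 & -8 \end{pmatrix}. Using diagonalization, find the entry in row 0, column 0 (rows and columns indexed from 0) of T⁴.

-619

Characteristic polynomial: μ^2 + 7μ + 12 = (μ + 3)(μ + 4), so the eigenvalues are -4, -3.
μ=-3: eigenvector (-5, 2).
μ=-4: eigenvector (2, -1).
P = [[-5, 2], [2, -1]], D = diag(-3, -4), P⁻¹ = [[-1, -2], [-2, -5]].
T⁴ = P·diag(81, 256)·P⁻¹ = [[-619, -1750], [350, 956]].
The requested entry is -619.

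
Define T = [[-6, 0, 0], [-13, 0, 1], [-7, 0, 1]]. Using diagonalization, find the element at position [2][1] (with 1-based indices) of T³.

-433

Characteristic polynomial: μ^3 + 5μ^2 - 6μ = μ(μ - 1)(μ + 6), so the eigenvalues are -6, 0, 1.
μ=0: eigenvector (0, -1, 0).
μ=1: eigenvector (0, 1, 1).
μ=-6: eigenvector (1, 2, 1).
P = [[0, 0, 1], [-1, 1, 2], [0, 1, 1]], D = diag(0, 1, -6), P⁻¹ = [[1, -1, 1], [-1, 0, 1], [1, 0, 0]].
T³ = P·diag(0, 1, -216)·P⁻¹ = [[-216, 0, 0], [-433, 0, 1], [-217, 0, 1]].
The requested entry is -433.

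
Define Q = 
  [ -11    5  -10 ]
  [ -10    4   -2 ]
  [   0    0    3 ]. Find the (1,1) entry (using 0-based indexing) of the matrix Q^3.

Characteristic polynomial: μ^3 + 4μ^2 - 15μ - 18 = (μ - 3)(μ + 1)(μ + 6), so the eigenvalues are -6, -1, 3.
μ=-1: eigenvector (1, 2, 0).
μ=-6: eigenvector (-1, -1, 0).
μ=3: eigenvector (0, 2, 1).
P = [[1, -1, 0], [2, -1, 2], [0, 0, 1]], D = diag(-1, -6, 3), P⁻¹ = [[-1, 1, -2], [-2, 1, -2], [0, 0, 1]].
Q³ = P·diag(-1, -216, 27)·P⁻¹ = [[-431, 215, -430], [-430, 214, -374], [0, 0, 27]].
The requested entry is 214.

214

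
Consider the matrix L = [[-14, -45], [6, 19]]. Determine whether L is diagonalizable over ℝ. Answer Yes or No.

Yes

Characteristic polynomial: p(s) = s^2 - 5s + 4 = (s - 4)(s - 1).
All 2 eigenvalues are distinct, so L is diagonalizable.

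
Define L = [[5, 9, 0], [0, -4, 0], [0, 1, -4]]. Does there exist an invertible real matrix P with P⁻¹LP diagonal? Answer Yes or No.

No

Characteristic polynomial: p(μ) = μ^3 + 3μ^2 - 24μ - 80 = (μ - 5)(μ + 4)^2.
μ = -4 has algebraic multiplicity 2; rank(L + 4I) = 2, so geometric multiplicity = 1.
Geometric multiplicity < algebraic multiplicity, so L is not diagonalizable.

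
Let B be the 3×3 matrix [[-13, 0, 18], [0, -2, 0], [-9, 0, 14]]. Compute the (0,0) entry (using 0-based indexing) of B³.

-253

Characteristic polynomial: r^3 + r^2 - 22r - 40 = (r - 5)(r + 2)(r + 4), so the eigenvalues are -4, -2, 5.
r=5: eigenvector (-1, 0, -1).
r=-4: eigenvector (2, 0, 1).
r=-2: eigenvector (0, 1, 0).
P = [[-1, 2, 0], [0, 0, 1], [-1, 1, 0]], D = diag(5, -4, -2), P⁻¹ = [[1, 0, -2], [1, 0, -1], [0, 1, 0]].
B³ = P·diag(125, -64, -8)·P⁻¹ = [[-253, 0, 378], [0, -8, 0], [-189, 0, 314]].
The requested entry is -253.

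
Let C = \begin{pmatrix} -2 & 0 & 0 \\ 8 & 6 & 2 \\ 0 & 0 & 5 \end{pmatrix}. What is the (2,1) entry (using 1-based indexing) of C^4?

1280

Characteristic polynomial: s^3 - 9s^2 + 8s + 60 = (s - 6)(s - 5)(s + 2), so the eigenvalues are -2, 5, 6.
s=-2: eigenvector (1, -1, 0).
s=6: eigenvector (0, 1, 0).
s=5: eigenvector (0, -2, 1).
P = [[1, 0, 0], [-1, 1, -2], [0, 0, 1]], D = diag(-2, 6, 5), P⁻¹ = [[1, 0, 0], [1, 1, 2], [0, 0, 1]].
C⁴ = P·diag(16, 1296, 625)·P⁻¹ = [[16, 0, 0], [1280, 1296, 1342], [0, 0, 625]].
The requested entry is 1280.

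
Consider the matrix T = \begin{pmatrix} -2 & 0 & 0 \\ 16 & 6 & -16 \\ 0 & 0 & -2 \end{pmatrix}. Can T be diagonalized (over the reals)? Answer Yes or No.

Characteristic polynomial: p(μ) = μ^3 - 2μ^2 - 20μ - 24 = (μ - 6)(μ + 2)^2.
μ = -2 has algebraic multiplicity 2; rank(T + 2I) = 1, so geometric multiplicity = 2.
Every eigenvalue has geometric = algebraic multiplicity, so T is diagonalizable.

Yes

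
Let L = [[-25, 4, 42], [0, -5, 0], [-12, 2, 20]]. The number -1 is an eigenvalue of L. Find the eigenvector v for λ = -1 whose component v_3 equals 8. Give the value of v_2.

0

L + 1I = [[-24, 4, 42], [0, -4, 0], [-12, 2, 21]].
Solving (L + 1I)v = 0 gives the eigenspace spanned by (14, 0, 8).
With v_3 = 8, v = (14, 0, 8), so v_2 = 0.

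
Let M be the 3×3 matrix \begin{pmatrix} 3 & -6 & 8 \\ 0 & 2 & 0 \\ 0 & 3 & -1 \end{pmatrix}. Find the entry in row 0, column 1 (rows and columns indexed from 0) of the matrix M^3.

Characteristic polynomial: s^3 - 4s^2 + s + 6 = (s - 3)(s - 2)(s + 1), so the eigenvalues are -1, 2, 3.
s=3: eigenvector (1, 0, 0).
s=2: eigenvector (-2, 1, 1).
s=-1: eigenvector (-2, 0, 1).
P = [[1, -2, -2], [0, 1, 0], [0, 1, 1]], D = diag(3, 2, -1), P⁻¹ = [[1, 0, 2], [0, 1, 0], [0, -1, 1]].
M³ = P·diag(27, 8, -1)·P⁻¹ = [[27, -18, 56], [0, 8, 0], [0, 9, -1]].
The requested entry is -18.

-18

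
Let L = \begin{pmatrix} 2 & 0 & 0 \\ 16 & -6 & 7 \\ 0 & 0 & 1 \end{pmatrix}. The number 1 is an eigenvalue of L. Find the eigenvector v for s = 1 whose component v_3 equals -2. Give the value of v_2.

-2

L − 1I = [[1, 0, 0], [16, -7, 7], [0, 0, 0]].
Solving (L − 1I)v = 0 gives the eigenspace spanned by (0, -2, -2).
With v_3 = -2, v = (0, -2, -2), so v_2 = -2.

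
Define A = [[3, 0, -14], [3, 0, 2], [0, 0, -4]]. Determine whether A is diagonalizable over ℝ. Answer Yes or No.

Yes

Characteristic polynomial: p(r) = r^3 + r^2 - 12r = r(r - 3)(r + 4).
All 3 eigenvalues are distinct, so A is diagonalizable.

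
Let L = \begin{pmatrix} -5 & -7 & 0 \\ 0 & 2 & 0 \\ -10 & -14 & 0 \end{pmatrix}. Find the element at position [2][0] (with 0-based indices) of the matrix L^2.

50

Characteristic polynomial: t^3 + 3t^2 - 10t = t(t - 2)(t + 5), so the eigenvalues are -5, 0, 2.
t=2: eigenvector (1, -1, 2).
t=-5: eigenvector (1, 0, 2).
t=0: eigenvector (0, 0, 1).
P = [[1, 1, 0], [-1, 0, 0], [2, 2, 1]], D = diag(2, -5, 0), P⁻¹ = [[0, -1, 0], [1, 1, 0], [-2, 0, 1]].
L² = P·diag(4, 25, 0)·P⁻¹ = [[25, 21, 0], [0, 4, 0], [50, 42, 0]].
The requested entry is 50.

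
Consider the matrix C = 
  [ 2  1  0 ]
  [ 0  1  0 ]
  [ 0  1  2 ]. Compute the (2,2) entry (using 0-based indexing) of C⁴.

16

Characteristic polynomial: r^3 - 5r^2 + 8r - 4 = (r - 2)^2(r - 1), so the eigenvalues are 1, 2, 2.
r=2: eigenvector (1, 0, 0).
r=1: eigenvector (-1, 1, -1).
r=2: eigenvector (1, 0, 1).
P = [[1, -1, 1], [0, 1, 0], [0, -1, 1]], D = diag(2, 1, 2), P⁻¹ = [[1, 0, -1], [0, 1, 0], [0, 1, 1]].
C⁴ = P·diag(16, 1, 16)·P⁻¹ = [[16, 15, 0], [0, 1, 0], [0, 15, 16]].
The requested entry is 16.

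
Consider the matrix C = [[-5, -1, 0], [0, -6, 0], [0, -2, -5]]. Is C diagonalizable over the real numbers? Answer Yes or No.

Yes

Characteristic polynomial: p(μ) = μ^3 + 16μ^2 + 85μ + 150 = (μ + 5)^2(μ + 6).
μ = -5 has algebraic multiplicity 2; rank(C + 5I) = 1, so geometric multiplicity = 2.
Every eigenvalue has geometric = algebraic multiplicity, so C is diagonalizable.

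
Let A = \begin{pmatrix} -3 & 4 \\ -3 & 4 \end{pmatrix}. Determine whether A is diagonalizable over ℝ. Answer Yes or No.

Characteristic polynomial: p(t) = t^2 - t = t(t - 1).
All 2 eigenvalues are distinct, so A is diagonalizable.

Yes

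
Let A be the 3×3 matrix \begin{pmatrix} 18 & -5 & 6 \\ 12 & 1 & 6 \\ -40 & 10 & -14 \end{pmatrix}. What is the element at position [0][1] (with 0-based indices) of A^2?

-35

Characteristic polynomial: λ^3 - 5λ^2 - 8λ + 12 = (λ - 6)(λ - 1)(λ + 2), so the eigenvalues are -2, 1, 6.
λ=6: eigenvector (1, 0, -2).
λ=1: eigenvector (1, 1, -2).
λ=-2: eigenvector (-2, -2, 5).
P = [[1, 1, -2], [0, 1, -2], [-2, -2, 5]], D = diag(6, 1, -2), P⁻¹ = [[1, -1, 0], [4, 1, 2], [2, 0, 1]].
A² = P·diag(36, 1, 4)·P⁻¹ = [[24, -35, -6], [-12, 1, -6], [-40, 70, 16]].
The requested entry is -35.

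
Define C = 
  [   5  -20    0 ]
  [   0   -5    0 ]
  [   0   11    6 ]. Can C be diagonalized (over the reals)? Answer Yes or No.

Yes

Characteristic polynomial: p(t) = t^3 - 6t^2 - 25t + 150 = (t - 6)(t - 5)(t + 5).
All 3 eigenvalues are distinct, so C is diagonalizable.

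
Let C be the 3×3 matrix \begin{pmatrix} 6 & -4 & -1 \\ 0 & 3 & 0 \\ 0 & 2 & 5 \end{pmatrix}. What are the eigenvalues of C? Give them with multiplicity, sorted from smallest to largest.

Characteristic polynomial: p(μ) = μ^3 - 14μ^2 + 63μ - 90 = (μ - 6)(μ - 5)(μ - 3).
Roots (with multiplicity): 3, 5, 6.

3, 5, 6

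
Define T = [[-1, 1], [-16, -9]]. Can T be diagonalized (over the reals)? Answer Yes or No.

Characteristic polynomial: p(λ) = λ^2 + 10λ + 25 = (λ + 5)^2.
λ = -5 has algebraic multiplicity 2; rank(T + 5I) = 1, so geometric multiplicity = 1.
Geometric multiplicity < algebraic multiplicity, so T is not diagonalizable.

No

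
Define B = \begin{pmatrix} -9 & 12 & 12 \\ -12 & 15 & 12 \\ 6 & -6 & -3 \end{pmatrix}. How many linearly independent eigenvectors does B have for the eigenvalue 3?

B − 3I = [[-12, 12, 12], [-12, 12, 12], [6, -6, -6]].
This matrix has rank 1, so its null space has dimension 3 − 1 = 2.

2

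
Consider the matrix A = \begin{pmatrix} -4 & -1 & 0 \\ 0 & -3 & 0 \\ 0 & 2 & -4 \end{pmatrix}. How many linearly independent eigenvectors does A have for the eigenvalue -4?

A + 4I = [[0, -1, 0], [0, 1, 0], [0, 2, 0]].
This matrix has rank 1, so its null space has dimension 3 − 1 = 2.

2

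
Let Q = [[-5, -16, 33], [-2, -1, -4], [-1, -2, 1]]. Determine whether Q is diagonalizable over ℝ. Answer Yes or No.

No

Characteristic polynomial: p(λ) = λ^3 + 5λ^2 - 8λ - 48 = (λ - 3)(λ + 4)^2.
λ = -4 has algebraic multiplicity 2; rank(Q + 4I) = 2, so geometric multiplicity = 1.
Geometric multiplicity < algebraic multiplicity, so Q is not diagonalizable.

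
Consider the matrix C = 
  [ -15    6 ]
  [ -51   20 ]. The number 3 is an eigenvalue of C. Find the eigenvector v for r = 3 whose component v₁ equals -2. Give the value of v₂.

C − 3I = [[-18, 6], [-51, 17]].
Solving (C − 3I)v = 0 gives the eigenspace spanned by (-2, -6).
With v₁ = -2, v = (-2, -6), so v₂ = -6.

-6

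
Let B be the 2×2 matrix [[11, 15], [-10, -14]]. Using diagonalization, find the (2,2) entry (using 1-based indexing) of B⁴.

Characteristic polynomial: λ^2 + 3λ - 4 = (λ - 1)(λ + 4), so the eigenvalues are -4, 1.
λ=-4: eigenvector (1, -1).
λ=1: eigenvector (3, -2).
P = [[1, 3], [-1, -2]], D = diag(-4, 1), P⁻¹ = [[-2, -3], [1, 1]].
B⁴ = P·diag(256, 1)·P⁻¹ = [[-509, -765], [510, 766]].
The requested entry is 766.

766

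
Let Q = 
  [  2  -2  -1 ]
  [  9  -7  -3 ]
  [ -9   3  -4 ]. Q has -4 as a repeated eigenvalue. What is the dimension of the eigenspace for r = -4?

1

Q + 4I = [[6, -2, -1], [9, -3, -3], [-9, 3, 0]].
This matrix has rank 2, so its null space has dimension 3 − 2 = 1.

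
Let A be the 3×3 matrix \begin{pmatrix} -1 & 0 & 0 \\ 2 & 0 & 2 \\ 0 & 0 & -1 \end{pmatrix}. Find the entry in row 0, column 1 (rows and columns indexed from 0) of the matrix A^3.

0

Characteristic polynomial: t^3 + 2t^2 + t = t(t + 1)^2, so the eigenvalues are -1, -1, 0.
t=-1: eigenvector (1, -2, 0).
t=0: eigenvector (0, 1, 0).
t=-1: eigenvector (-1, 0, 1).
P = [[1, 0, -1], [-2, 1, 0], [0, 0, 1]], D = diag(-1, 0, -1), P⁻¹ = [[1, 0, 1], [2, 1, 2], [0, 0, 1]].
A³ = P·diag(-1, 0, -1)·P⁻¹ = [[-1, 0, 0], [2, 0, 2], [0, 0, -1]].
The requested entry is 0.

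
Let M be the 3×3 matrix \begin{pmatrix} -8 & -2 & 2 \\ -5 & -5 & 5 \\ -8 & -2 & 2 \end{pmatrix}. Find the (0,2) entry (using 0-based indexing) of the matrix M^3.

Characteristic polynomial: λ^3 + 11λ^2 + 30λ = λ(λ + 5)(λ + 6), so the eigenvalues are -6, -5, 0.
λ=-6: eigenvector (1, 0, 1).
λ=-5: eigenvector (-2, 1, -2).
λ=0: eigenvector (0, 1, 1).
P = [[1, -2, 0], [0, 1, 1], [1, -2, 1]], D = diag(-6, -5, 0), P⁻¹ = [[3, 2, -2], [1, 1, -1], [-1, 0, 1]].
M³ = P·diag(-216, -125, 0)·P⁻¹ = [[-398, -182, 182], [-125, -125, 125], [-398, -182, 182]].
The requested entry is 182.

182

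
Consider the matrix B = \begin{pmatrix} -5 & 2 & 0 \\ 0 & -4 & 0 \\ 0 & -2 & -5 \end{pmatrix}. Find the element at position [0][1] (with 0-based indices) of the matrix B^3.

Characteristic polynomial: λ^3 + 14λ^2 + 65λ + 100 = (λ + 4)(λ + 5)^2, so the eigenvalues are -5, -5, -4.
λ=-5: eigenvector (1, 0, 0).
λ=-4: eigenvector (2, 1, -2).
λ=-5: eigenvector (0, 0, 1).
P = [[1, 2, 0], [0, 1, 0], [0, -2, 1]], D = diag(-5, -4, -5), P⁻¹ = [[1, -2, 0], [0, 1, 0], [0, 2, 1]].
B³ = P·diag(-125, -64, -125)·P⁻¹ = [[-125, 122, 0], [0, -64, 0], [0, -122, -125]].
The requested entry is 122.

122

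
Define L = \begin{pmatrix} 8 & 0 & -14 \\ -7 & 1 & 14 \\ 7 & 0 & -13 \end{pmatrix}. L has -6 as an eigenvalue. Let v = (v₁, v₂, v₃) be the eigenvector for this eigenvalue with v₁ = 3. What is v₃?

L + 6I = [[14, 0, -14], [-7, 7, 14], [7, 0, -7]].
Solving (L + 6I)v = 0 gives the eigenspace spanned by (3, -3, 3).
With v₁ = 3, v = (3, -3, 3), so v₃ = 3.

3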